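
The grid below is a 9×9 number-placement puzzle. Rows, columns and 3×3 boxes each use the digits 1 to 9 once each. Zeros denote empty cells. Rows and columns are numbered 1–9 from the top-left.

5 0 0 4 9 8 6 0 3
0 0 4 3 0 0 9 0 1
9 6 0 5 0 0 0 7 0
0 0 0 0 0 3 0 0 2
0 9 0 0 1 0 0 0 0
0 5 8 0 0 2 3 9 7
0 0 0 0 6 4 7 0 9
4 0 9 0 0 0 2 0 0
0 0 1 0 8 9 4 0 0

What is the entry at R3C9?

R1C8 = 2 (sole candidate).
R3C5 = 2 (sole candidate).
R3C6 = 1 (sole candidate).
R3C7 = 8 (sole candidate).
R3C9 = 4: row 3 has {1,2,5,6,7,8,9}; col 9 has {1,2,3,7,9}; box has {1,2,3,6,7,8,9} → only 4 remains.

4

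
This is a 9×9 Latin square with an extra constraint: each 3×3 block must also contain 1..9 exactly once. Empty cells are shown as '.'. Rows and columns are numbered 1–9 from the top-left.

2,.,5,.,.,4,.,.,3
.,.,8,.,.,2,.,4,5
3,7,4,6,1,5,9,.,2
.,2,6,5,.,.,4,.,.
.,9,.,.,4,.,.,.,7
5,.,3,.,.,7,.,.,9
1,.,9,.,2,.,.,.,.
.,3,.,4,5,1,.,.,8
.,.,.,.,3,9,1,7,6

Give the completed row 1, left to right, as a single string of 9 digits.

r3c8 = 8 (sole candidate).
r4c9 = 1 (sole candidate).
r5c1 = 8 (sole candidate).
r5c3 = 1 (sole candidate).
r6c2 = 4 (sole candidate).
r7c9 = 4 (sole candidate).
r8c7 = 2 (sole candidate).
r8c8 = 9 (sole candidate).
r9c1 = 4 (sole candidate).
r9c3 = 2 (sole candidate).
r9c4 = 8 (sole candidate).
r4c1 = 7 (sole candidate).
r4c8 = 3 (sole candidate).
r7c4 = 7 (sole candidate).
r7c6 = 6 (sole candidate).
r7c8 = 5 (sole candidate).
r8c1 = 6 (sole candidate).
r8c3 = 7 (sole candidate).
r9c2 = 5 (sole candidate).
r1c4 = 9: row 1 has {2,3,4,5}; col 4 has {4,5,6,7,8}; box has {1,2,4,5,6} → only 9 remains.
r2c1 = 9 (sole candidate).
r2c4 = 3 (sole candidate).
r2c5 = 7 (sole candidate).
r2c7 = 6 (sole candidate).
r4c6 = 8 (sole candidate).
r5c4 = 2 (sole candidate).
r5c6 = 3 (sole candidate).
r5c7 = 5 (sole candidate).
r5c8 = 6 (sole candidate).
r6c4 = 1 (sole candidate).
r6c5 = 6 (sole candidate).
r6c7 = 8 (sole candidate).
r6c8 = 2 (sole candidate).
r7c2 = 8 (sole candidate).
r7c7 = 3 (sole candidate).
r1c5 = 8: row 1 has {2,3,4,5,9}; col 5 has {1,2,3,4,5,6,7}; box has {1,2,3,4,5,6,7,9} → only 8 remains.
r1c7 = 7: row 1 has {2,3,4,5,8,9}; col 7 has {1,2,3,4,5,6,8,9}; box has {2,3,4,5,6,8,9} → only 7 remains.
r1c8 = 1: row 1 has {2,3,4,5,7,8,9}; col 8 has {2,3,4,5,6,7,8,9}; box has {2,3,4,5,6,7,8,9} → only 1 remains.
r2c2 = 1 (sole candidate).
r4c5 = 9 (sole candidate).
r1c2 = 6: row 1 has {1,2,3,4,5,7,8,9}; col 2 has {1,2,3,4,5,7,8,9}; box has {1,2,3,4,5,7,8,9} → only 6 remains.

265984713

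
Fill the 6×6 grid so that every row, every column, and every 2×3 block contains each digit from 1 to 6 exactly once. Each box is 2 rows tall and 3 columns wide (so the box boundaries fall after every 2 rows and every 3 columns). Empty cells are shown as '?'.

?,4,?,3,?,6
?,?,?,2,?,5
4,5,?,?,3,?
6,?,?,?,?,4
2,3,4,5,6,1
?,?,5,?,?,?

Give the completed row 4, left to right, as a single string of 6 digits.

623154

R1C5 = 1: row 1 has {3,4,6}; col 5 has {3,6}; box has {2,3,5,6} → only 1 remains.
R2C5 = 4: row 2 has {2,5}; col 5 has {1,3,6}; box has {1,2,3,5,6} → only 4 remains.
R3C6 = 2: row 3 has {3,4,5}; col 6 has {1,4,5,6}; box has {3,4} → only 2 remains.
R4C4 = 1: row 4 has {4,6}; col 4 has {2,3,5}; box has {2,3,4} → only 1 remains.
R4C5 = 5: row 4 has {1,4,6}; col 5 has {1,3,4,6}; box has {1,2,3,4} → only 5 remains.
R6C1 = 1: row 6 has {5}; col 1 has {2,4,6}; box has {2,3,4,5} → only 1 remains.
R6C2 = 6: row 6 has {1,5}; col 2 has {3,4,5}; box has {1,2,3,4,5} → only 6 remains.
R6C4 = 4: row 6 has {1,5,6}; col 4 has {1,2,3,5}; box has {1,5,6} → only 4 remains.
R6C5 = 2: row 6 has {1,4,5,6}; col 5 has {1,3,4,5,6}; box has {1,4,5,6} → only 2 remains.
R6C6 = 3: row 6 has {1,2,4,5,6}; col 6 has {1,2,4,5,6}; box has {1,2,4,5,6} → only 3 remains.
R1C1 = 5: row 1 has {1,3,4,6}; col 1 has {1,2,4,6}; box has {4} → only 5 remains.
R1C3 = 2: row 1 has {1,3,4,5,6}; col 3 has {4,5}; box has {4,5} → only 2 remains.
R2C1 = 3: row 2 has {2,4,5}; col 1 has {1,2,4,5,6}; box has {2,4,5} → only 3 remains.
R2C2 = 1: row 2 has {2,3,4,5}; col 2 has {3,4,5,6}; box has {2,3,4,5} → only 1 remains.
R2C3 = 6: row 2 has {1,2,3,4,5}; col 3 has {2,4,5}; box has {1,2,3,4,5} → only 6 remains.
R3C3 = 1: row 3 has {2,3,4,5}; col 3 has {2,4,5,6}; box has {4,5,6} → only 1 remains.
R3C4 = 6: row 3 has {1,2,3,4,5}; col 4 has {1,2,3,4,5}; box has {1,2,3,4,5} → only 6 remains.
R4C2 = 2: row 4 has {1,4,5,6}; col 2 has {1,3,4,5,6}; box has {1,4,5,6} → only 2 remains.
R4C3 = 3: row 4 has {1,2,4,5,6}; col 3 has {1,2,4,5,6}; box has {1,2,4,5,6} → only 3 remains.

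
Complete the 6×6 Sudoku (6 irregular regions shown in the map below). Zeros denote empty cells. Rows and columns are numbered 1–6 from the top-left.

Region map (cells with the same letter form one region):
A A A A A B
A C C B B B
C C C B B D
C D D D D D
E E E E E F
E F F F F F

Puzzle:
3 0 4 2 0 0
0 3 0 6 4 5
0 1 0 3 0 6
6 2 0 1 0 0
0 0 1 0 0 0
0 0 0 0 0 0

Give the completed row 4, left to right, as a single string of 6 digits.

623154

row 1, column 6 = 1: row 1 has {2,3,4}; col 6 has {5,6}; region has {3,4,5,6} → only 1 remains.
row 2, column 1 = 1: row 2 has {3,4,5,6}; col 1 has {3,6}; region has {2,3,4} → only 1 remains.
row 2, column 3 = 2: row 2 has {1,3,4,5,6}; col 3 has {1,4}; region has {1,3,6} → only 2 remains.
row 3, column 3 = 5: row 3 has {1,3,6}; col 3 has {1,2,4}; region has {1,2,3,6} → only 5 remains.
row 3, column 5 = 2: row 3 has {1,3,5,6}; col 5 has {4}; region has {1,3,4,5,6} → only 2 remains.
row 4, column 3 = 3: row 4 has {1,2,6}; col 3 has {1,2,4,5}; region has {1,2,6} → only 3 remains.
row 4, column 5 = 5: row 4 has {1,2,3,6}; col 5 has {2,4}; region has {1,2,3,6} → only 5 remains.
row 4, column 6 = 4: row 4 has {1,2,3,5,6}; col 6 has {1,5,6}; region has {1,2,3,5,6} → only 4 remains.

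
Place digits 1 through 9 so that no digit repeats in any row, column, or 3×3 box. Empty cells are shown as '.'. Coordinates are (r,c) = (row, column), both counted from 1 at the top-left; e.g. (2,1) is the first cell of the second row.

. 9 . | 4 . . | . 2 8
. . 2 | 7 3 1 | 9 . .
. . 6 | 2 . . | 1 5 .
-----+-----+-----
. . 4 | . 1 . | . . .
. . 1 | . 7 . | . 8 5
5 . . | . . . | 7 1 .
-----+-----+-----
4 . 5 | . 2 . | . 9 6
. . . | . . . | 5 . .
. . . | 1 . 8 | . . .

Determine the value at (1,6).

5

(2,1) = 8 (sole candidate).
(2,9) = 4 (sole candidate).
(3,6) = 9 (sole candidate).
(7,4) = 3 (sole candidate).
(7,6) = 7 (sole candidate).
(7,7) = 8 (sole candidate).
(2,2) = 5 (sole candidate).
(2,8) = 6 (sole candidate).
(3,5) = 8 (sole candidate).
(4,8) = 3 (sole candidate).
(7,2) = 1 (sole candidate).
(1,7) = 3 (sole candidate).
(3,9) = 7 (sole candidate).
(1,3) = 7 (sole candidate).
(3,1) = 3 (sole candidate).
(3,2) = 4 (sole candidate).
(1,1) = 1 (sole candidate).
(8,9) = 1 (hidden single in row 8).
(9,5) = 5 (hidden single in row 9).
(1,5) = 6 (sole candidate).
(1,6) = 5: row 1 has {1,2,3,4,6,7,8,9}; col 6 has {1,7,8,9}; box has {1,2,3,4,6,7,8,9} → only 5 remains.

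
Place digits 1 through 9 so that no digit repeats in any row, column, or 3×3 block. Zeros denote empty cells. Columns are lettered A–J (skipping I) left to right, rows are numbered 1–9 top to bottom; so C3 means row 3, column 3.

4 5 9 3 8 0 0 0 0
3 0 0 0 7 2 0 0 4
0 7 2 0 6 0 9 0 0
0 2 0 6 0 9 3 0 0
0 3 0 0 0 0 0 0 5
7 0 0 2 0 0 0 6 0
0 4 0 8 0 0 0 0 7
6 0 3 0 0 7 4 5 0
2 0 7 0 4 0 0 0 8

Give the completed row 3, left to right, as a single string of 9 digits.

172465983

F1 = 1: row 1 has {3,4,5,8,9}; col 6 has {2,7,9}; box has {2,3,6,7,8} → only 1 remains.
J4 = 1: row 4 has {2,3,6,9}; col 9 has {4,5,7,8}; box has {3,5,6} → only 1 remains.
E5 = 1: row 5 has {3,5}; col 5 has {4,6,7,8}; box has {2,6,9} → only 1 remains.
G6 = 8: row 6 has {2,6,7}; col 7 has {3,4,9}; box has {1,3,5,6} → only 8 remains.
J6 = 9: row 6 has {2,6,7,8}; col 9 has {1,4,5,7,8}; box has {1,3,5,6,8} → only 9 remains.
J8 = 2: row 8 has {3,4,5,6,7}; col 9 has {1,4,5,7,8,9}; box has {4,5,7,8} → only 2 remains.
J1 = 6: row 1 has {1,3,4,5,8,9}; col 9 has {1,2,4,5,7,8,9}; box has {4,9} → only 6 remains.
J3 = 3: row 3 has {2,6,7,9}; col 9 has {1,2,4,5,6,7,8,9}; box has {4,6,9} → only 3 remains.
E4 = 5: row 4 has {1,2,3,6,9}; col 5 has {1,4,6,7,8}; box has {1,2,6,9} → only 5 remains.
B6 = 1: row 6 has {2,6,7,8,9}; col 2 has {2,3,4,5,7}; box has {2,3,7} → only 1 remains.
E6 = 3: row 6 has {1,2,6,7,8,9}; col 5 has {1,4,5,6,7,8}; box has {1,2,5,6,9} → only 3 remains.
F6 = 4: row 6 has {1,2,3,6,7,8,9}; col 6 has {1,2,7,9}; box has {1,2,3,5,6,9} → only 4 remains.
E8 = 9: row 8 has {2,3,4,5,6,7}; col 5 has {1,3,4,5,6,7,8}; box has {4,7,8} → only 9 remains.
B9 = 9: row 9 has {2,4,7,8}; col 2 has {1,2,3,4,5,7}; box has {2,3,4,6,7} → only 9 remains.
F3 = 5: row 3 has {2,3,6,7,9}; col 6 has {1,2,4,7,9}; box has {1,2,3,6,7,8} → only 5 remains.
A4 = 8: row 4 has {1,2,3,5,6,9}; col 1 has {2,3,4,6,7}; box has {1,2,3,7} → only 8 remains.
C4 = 4: row 4 has {1,2,3,5,6,8,9}; col 3 has {2,3,7,9}; box has {1,2,3,7,8} → only 4 remains.
H4 = 7: row 4 has {1,2,3,4,5,6,8,9}; col 8 has {5,6}; box has {1,3,5,6,8,9} → only 7 remains.
A5 = 9: row 5 has {1,3,5}; col 1 has {2,3,4,6,7,8}; box has {1,2,3,4,7,8} → only 9 remains.
C5 = 6: row 5 has {1,3,5,9}; col 3 has {2,3,4,7,9}; box has {1,2,3,4,7,8,9} → only 6 remains.
D5 = 7: row 5 has {1,3,5,6,9}; col 4 has {2,3,6,8}; box has {1,2,3,4,5,6,9} → only 7 remains.
F5 = 8: row 5 has {1,3,5,6,7,9}; col 6 has {1,2,4,5,7,9}; box has {1,2,3,4,5,6,7,9} → only 8 remains.
G5 = 2: row 5 has {1,3,5,6,7,8,9}; col 7 has {3,4,8,9}; box has {1,3,5,6,7,8,9} → only 2 remains.
H5 = 4: row 5 has {1,2,3,5,6,7,8,9}; col 8 has {5,6,7}; box has {1,2,3,5,6,7,8,9} → only 4 remains.
C6 = 5: row 6 has {1,2,3,4,6,7,8,9}; col 3 has {2,3,4,6,7,9}; box has {1,2,3,4,6,7,8,9} → only 5 remains.
C7 = 1: row 7 has {4,7,8}; col 3 has {2,3,4,5,6,7,9}; box has {2,3,4,6,7,9} → only 1 remains.
E7 = 2: row 7 has {1,4,7,8}; col 5 has {1,3,4,5,6,7,8,9}; box has {4,7,8,9} → only 2 remains.
G7 = 6: row 7 has {1,2,4,7,8}; col 7 has {2,3,4,8,9}; box has {2,4,5,7,8} → only 6 remains.
B8 = 8: row 8 has {2,3,4,5,6,7,9}; col 2 has {1,2,3,4,5,7,9}; box has {1,2,3,4,6,7,9} → only 8 remains.
D8 = 1: row 8 has {2,3,4,5,6,7,8,9}; col 4 has {2,3,6,7,8}; box has {2,4,7,8,9} → only 1 remains.
D9 = 5: row 9 has {2,4,7,8,9}; col 4 has {1,2,3,6,7,8}; box has {1,2,4,7,8,9} → only 5 remains.
G9 = 1: row 9 has {2,4,5,7,8,9}; col 7 has {2,3,4,6,8,9}; box has {2,4,5,6,7,8} → only 1 remains.
H9 = 3: row 9 has {1,2,4,5,7,8,9}; col 8 has {4,5,6,7}; box has {1,2,4,5,6,7,8} → only 3 remains.
G1 = 7: row 1 has {1,3,4,5,6,8,9}; col 7 has {1,2,3,4,6,8,9}; box has {3,4,6,9} → only 7 remains.
H1 = 2: row 1 has {1,3,4,5,6,7,8,9}; col 8 has {3,4,5,6,7}; box has {3,4,6,7,9} → only 2 remains.
B2 = 6: row 2 has {2,3,4,7}; col 2 has {1,2,3,4,5,7,8,9}; box has {2,3,4,5,7,9} → only 6 remains.
C2 = 8: row 2 has {2,3,4,6,7}; col 3 has {1,2,3,4,5,6,7,9}; box has {2,3,4,5,6,7,9} → only 8 remains.
D2 = 9: row 2 has {2,3,4,6,7,8}; col 4 has {1,2,3,5,6,7,8}; box has {1,2,3,5,6,7,8} → only 9 remains.
G2 = 5: row 2 has {2,3,4,6,7,8,9}; col 7 has {1,2,3,4,6,7,8,9}; box has {2,3,4,6,7,9} → only 5 remains.
H2 = 1: row 2 has {2,3,4,5,6,7,8,9}; col 8 has {2,3,4,5,6,7}; box has {2,3,4,5,6,7,9} → only 1 remains.
A3 = 1: row 3 has {2,3,5,6,7,9}; col 1 has {2,3,4,6,7,8,9}; box has {2,3,4,5,6,7,8,9} → only 1 remains.
D3 = 4: row 3 has {1,2,3,5,6,7,9}; col 4 has {1,2,3,5,6,7,8,9}; box has {1,2,3,5,6,7,8,9} → only 4 remains.
H3 = 8: row 3 has {1,2,3,4,5,6,7,9}; col 8 has {1,2,3,4,5,6,7}; box has {1,2,3,4,5,6,7,9} → only 8 remains.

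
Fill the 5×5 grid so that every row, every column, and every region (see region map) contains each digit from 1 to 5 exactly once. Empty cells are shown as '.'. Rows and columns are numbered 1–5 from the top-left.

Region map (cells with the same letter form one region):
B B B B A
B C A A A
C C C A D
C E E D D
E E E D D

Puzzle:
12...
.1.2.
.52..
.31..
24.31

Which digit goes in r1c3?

r3c5 = 4: row 3 has {2,5}; col 5 has {1}; region has {1,3} → only 4 remains.
r4c1 = 4: row 4 has {1,3}; col 1 has {1,2}; region has {1,2,5} → only 4 remains.
r4c4 = 5: row 4 has {1,3,4}; col 4 has {2,3}; region has {1,3,4} → only 5 remains.
r4c5 = 2: row 4 has {1,3,4,5}; col 5 has {1,4}; region has {1,3,4,5} → only 2 remains.
r5c3 = 5: row 5 has {1,2,3,4}; col 3 has {1,2}; region has {1,2,3,4} → only 5 remains.
r1c4 = 4: row 1 has {1,2}; col 4 has {2,3,5}; region has {1,2} → only 4 remains.
r3c1 = 3: row 3 has {2,4,5}; col 1 has {1,2,4}; region has {1,2,4,5} → only 3 remains.
r3c4 = 1: row 3 has {2,3,4,5}; col 4 has {2,3,4,5}; region has {2} → only 1 remains.
r1c3 = 3: row 1 has {1,2,4}; col 3 has {1,2,5}; region has {1,2,4} → only 3 remains.

3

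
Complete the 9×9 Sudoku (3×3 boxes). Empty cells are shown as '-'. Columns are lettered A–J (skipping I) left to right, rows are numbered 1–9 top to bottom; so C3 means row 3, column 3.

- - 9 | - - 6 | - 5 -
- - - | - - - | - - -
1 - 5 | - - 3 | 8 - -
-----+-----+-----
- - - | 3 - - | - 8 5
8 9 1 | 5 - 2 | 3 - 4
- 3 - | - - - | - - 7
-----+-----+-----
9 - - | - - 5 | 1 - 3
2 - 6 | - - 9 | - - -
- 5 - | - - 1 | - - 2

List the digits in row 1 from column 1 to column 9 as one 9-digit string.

349826751

J1 = 1: row 1 has {5,6,9}; col 9 has {2,3,4,5,7}; box has {5,8} → only 1 remains.
H5 = 6 (sole candidate).
J8 = 8 (sole candidate).
E5 = 7 (sole candidate).
F4 = 4 (sole candidate).
F6 = 8 (sole candidate).
F2 = 7 (sole candidate).
A1 = 3: in row 1, 3 can only go here (every other open cell in that row sees a 3).
H2 = 3 (hidden single in row 2).
E2 = 5 (hidden single in row 2).
D2 = 1 (hidden single in row 2).
E4 = 1 (hidden single in row 4).
G4 = 9 (hidden single in row 4).
G6 = 2 (sole candidate).
H6 = 1 (sole candidate).
C6 = 4 (sole candidate).
J2 = 9 (hidden single in row 2).
J3 = 6 (sole candidate).
G2 = 4 (sole candidate).
G1 = 7: row 1 has {1,3,5,6,9}; col 7 has {1,2,3,4,8,9}; box has {1,3,4,5,6,8,9} → only 7 remains.
A2 = 6 (sole candidate).
H3 = 2 (sole candidate).
A4 = 7 (sole candidate).
C4 = 2 (sole candidate).
A6 = 5 (sole candidate).
G8 = 5 (sole candidate).
A9 = 4 (sole candidate).
G9 = 6 (sole candidate).
C2 = 8 (sole candidate).
B4 = 6 (sole candidate).
C7 = 7 (sole candidate).
H7 = 4 (sole candidate).
B8 = 1 (sole candidate).
H8 = 7 (sole candidate).
C9 = 3 (sole candidate).
E9 = 8 (sole candidate).
H9 = 9 (sole candidate).
B2 = 2 (sole candidate).
B7 = 8 (sole candidate).
D8 = 4 (sole candidate).
E8 = 3 (sole candidate).
D9 = 7 (sole candidate).
B1 = 4: row 1 has {1,3,5,6,7,9}; col 2 has {1,2,3,5,6,8,9}; box has {1,2,3,5,6,8,9} → only 4 remains.
E1 = 2: row 1 has {1,3,4,5,6,7,9}; col 5 has {1,3,5,7,8}; box has {1,3,5,6,7} → only 2 remains.
B3 = 7 (sole candidate).
D3 = 9 (sole candidate).
E3 = 4 (sole candidate).
D6 = 6 (sole candidate).
E6 = 9 (sole candidate).
D7 = 2 (sole candidate).
E7 = 6 (sole candidate).
D1 = 8: row 1 has {1,2,3,4,5,6,7,9}; col 4 has {1,2,3,4,5,6,7,9}; box has {1,2,3,4,5,6,7,9} → only 8 remains.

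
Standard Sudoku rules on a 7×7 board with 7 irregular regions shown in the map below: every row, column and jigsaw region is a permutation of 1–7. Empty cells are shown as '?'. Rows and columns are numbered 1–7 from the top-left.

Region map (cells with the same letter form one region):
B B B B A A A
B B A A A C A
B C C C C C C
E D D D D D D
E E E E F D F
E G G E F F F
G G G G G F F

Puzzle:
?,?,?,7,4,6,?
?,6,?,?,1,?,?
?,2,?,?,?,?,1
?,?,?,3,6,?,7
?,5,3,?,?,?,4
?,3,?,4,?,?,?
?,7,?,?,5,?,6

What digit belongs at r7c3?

r1c2 = 1: row 1 has {4,6,7}; col 2 has {2,3,5,6,7}; region has {6,7} → only 1 remains.
r4c2 = 4: row 4 has {3,6,7}; col 2 has {1,2,3,5,6,7}; region has {3,6,7} → only 4 remains.
r7c6 = 3: in row 7, 3 can only go here (every other open cell in that row sees a 3).
r3c5 = 3: in column 5, 3 can only go here (every other open cell in that column sees a 3).
r2c3 = 7: in region A, 7 can only go here (every other open cell in that region sees a 7).
r3c6 = 7: in row 3, 7 can only go here (every other open cell in that row sees a 7).
r2c6 = 4: in column 6, 4 can only go here (every other open cell in that column sees a 4).
r3c1 = 4: in row 3, 4 can only go here (every other open cell in that row sees a 4).
r7c3 = 4: in row 7, 4 can only go here (every other open cell in that row sees a 4).

4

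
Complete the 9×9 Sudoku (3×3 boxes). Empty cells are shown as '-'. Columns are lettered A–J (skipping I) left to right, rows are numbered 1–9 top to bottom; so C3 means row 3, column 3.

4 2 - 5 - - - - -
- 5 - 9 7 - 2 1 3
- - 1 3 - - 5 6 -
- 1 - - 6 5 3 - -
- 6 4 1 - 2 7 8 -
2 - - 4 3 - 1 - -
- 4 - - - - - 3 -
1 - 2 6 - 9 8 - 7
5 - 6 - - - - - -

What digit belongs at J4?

2

G1 = 9: row 1 has {2,4,5}; col 7 has {1,2,3,5,7,8}; box has {1,2,3,5,6} → only 9 remains.
H1 = 7: row 1 has {2,4,5,9}; col 8 has {1,3,6,8}; box has {1,2,3,5,6,9} → only 7 remains.
J1 = 8: row 1 has {2,4,5,7,9}; col 9 has {3,7}; box has {1,2,3,5,6,7,9} → only 8 remains.
C2 = 8: row 2 has {1,2,3,5,7,9}; col 3 has {1,2,4,6}; box has {1,2,4,5} → only 8 remains.
J3 = 4: row 3 has {1,3,5,6}; col 9 has {3,7,8}; box has {1,2,3,5,6,7,8,9} → only 4 remains.
E5 = 9: row 5 has {1,2,4,6,7,8}; col 5 has {3,6,7}; box has {1,2,3,4,5,6} → only 9 remains.
J5 = 5: row 5 has {1,2,4,6,7,8,9}; col 9 has {3,4,7,8}; box has {1,3,7,8} → only 5 remains.
H6 = 9: row 6 has {1,2,3,4}; col 8 has {1,3,6,7,8}; box has {1,3,5,7,8} → only 9 remains.
J6 = 6: row 6 has {1,2,3,4,9}; col 9 has {3,4,5,7,8}; box has {1,3,5,7,8,9} → only 6 remains.
G7 = 6: row 7 has {3,4}; col 7 has {1,2,3,5,7,8,9}; box has {3,7,8} → only 6 remains.
B8 = 3: row 8 has {1,2,6,7,8,9}; col 2 has {1,2,4,5,6}; box has {1,2,4,5,6} → only 3 remains.
G9 = 4: row 9 has {5,6}; col 7 has {1,2,3,5,6,7,8,9}; box has {3,6,7,8} → only 4 remains.
H9 = 2: row 9 has {4,5,6}; col 8 has {1,3,6,7,8,9}; box has {3,4,6,7,8} → only 2 remains.
C1 = 3: row 1 has {2,4,5,7,8,9}; col 3 has {1,2,4,6,8}; box has {1,2,4,5,8} → only 3 remains.
E1 = 1: row 1 has {2,3,4,5,7,8,9}; col 5 has {3,6,7,9}; box has {3,5,7,9} → only 1 remains.
F1 = 6: row 1 has {1,2,3,4,5,7,8,9}; col 6 has {2,5,9}; box has {1,3,5,7,9} → only 6 remains.
A2 = 6: row 2 has {1,2,3,5,7,8,9}; col 1 has {1,2,4,5}; box has {1,2,3,4,5,8} → only 6 remains.
F2 = 4: row 2 has {1,2,3,5,6,7,8,9}; col 6 has {2,5,6,9}; box has {1,3,5,6,7,9} → only 4 remains.
F3 = 8: row 3 has {1,3,4,5,6}; col 6 has {2,4,5,6,9}; box has {1,3,4,5,6,7,9} → only 8 remains.
H4 = 4: row 4 has {1,3,5,6}; col 8 has {1,2,3,6,7,8,9}; box has {1,3,5,6,7,8,9} → only 4 remains.
J4 = 2: row 4 has {1,3,4,5,6}; col 9 has {3,4,5,6,7,8}; box has {1,3,4,5,6,7,8,9} → only 2 remains.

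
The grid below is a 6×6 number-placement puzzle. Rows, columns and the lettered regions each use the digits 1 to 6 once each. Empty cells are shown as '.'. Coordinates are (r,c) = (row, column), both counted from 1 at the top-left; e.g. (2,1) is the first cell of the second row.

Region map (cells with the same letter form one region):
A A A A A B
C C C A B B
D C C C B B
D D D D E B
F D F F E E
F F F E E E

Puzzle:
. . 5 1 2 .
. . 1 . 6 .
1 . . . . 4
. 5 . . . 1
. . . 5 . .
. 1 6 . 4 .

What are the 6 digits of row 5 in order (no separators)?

234516

(1,6) = 3: row 1 has {1,2,5}; col 6 has {1,4}; region has {1,4,6} → only 3 remains.
(3,5) = 5: row 3 has {1,4}; col 5 has {2,4,6}; region has {1,3,4,6} → only 5 remains.
(4,5) = 3: row 4 has {1,5}; col 5 has {2,4,5,6}; region has {4} → only 3 remains.
(5,5) = 1: row 5 has {5}; col 5 has {2,3,4,5,6}; region has {3,4} → only 1 remains.
(6,4) = 2: row 6 has {1,4,6}; col 4 has {1,5}; region has {1,3,4} → only 2 remains.
(6,6) = 5: row 6 has {1,2,4,6}; col 6 has {1,3,4}; region has {1,2,3,4} → only 5 remains.
(2,6) = 2: row 2 has {1,6}; col 6 has {1,3,4,5}; region has {1,3,4,5,6} → only 2 remains.
(5,6) = 6: row 5 has {1,5}; col 6 has {1,2,3,4,5}; region has {1,2,3,4,5} → only 6 remains.
(6,1) = 3: row 6 has {1,2,4,5,6}; col 1 has {1}; region has {1,5,6} → only 3 remains.
(2,1) = 5: in row 2, 5 can only go here (every other open cell in that row sees a 5).
(5,2) = 3: in row 5, 3 can only go here (every other open cell in that row sees a 3).
(2,2) = 4: row 2 has {1,2,5,6}; col 2 has {1,3,5}; region has {1,5} → only 4 remains.
(2,4) = 3: row 2 has {1,2,4,5,6}; col 4 has {1,2,5}; region has {1,2,5} → only 3 remains.
(3,4) = 6: row 3 has {1,4,5}; col 4 has {1,2,3,5}; region has {1,4,5} → only 6 remains.
(4,4) = 4: row 4 has {1,3,5}; col 4 has {1,2,3,5,6}; region has {1,3,5} → only 4 remains.
(1,2) = 6: row 1 has {1,2,3,5}; col 2 has {1,3,4,5}; region has {1,2,3,5} → only 6 remains.
(3,2) = 2: row 3 has {1,4,5,6}; col 2 has {1,3,4,5,6}; region has {1,4,5,6} → only 2 remains.
(3,3) = 3: row 3 has {1,2,4,5,6}; col 3 has {1,5,6}; region has {1,2,4,5,6} → only 3 remains.
(4,3) = 2: row 4 has {1,3,4,5}; col 3 has {1,3,5,6}; region has {1,3,4,5} → only 2 remains.
(5,3) = 4: row 5 has {1,3,5,6}; col 3 has {1,2,3,5,6}; region has {1,3,5,6} → only 4 remains.
(1,1) = 4: row 1 has {1,2,3,5,6}; col 1 has {1,3,5}; region has {1,2,3,5,6} → only 4 remains.
(4,1) = 6: row 4 has {1,2,3,4,5}; col 1 has {1,3,4,5}; region has {1,2,3,4,5} → only 6 remains.
(5,1) = 2: row 5 has {1,3,4,5,6}; col 1 has {1,3,4,5,6}; region has {1,3,4,5,6} → only 2 remains.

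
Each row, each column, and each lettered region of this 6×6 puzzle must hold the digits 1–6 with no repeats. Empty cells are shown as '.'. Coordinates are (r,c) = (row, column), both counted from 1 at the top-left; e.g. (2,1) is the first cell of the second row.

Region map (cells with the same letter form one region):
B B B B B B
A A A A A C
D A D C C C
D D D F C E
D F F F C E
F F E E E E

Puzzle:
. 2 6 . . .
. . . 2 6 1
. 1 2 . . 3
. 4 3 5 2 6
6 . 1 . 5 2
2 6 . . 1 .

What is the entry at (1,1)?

(3,1) = 5: row 3 has {1,2,3}; col 1 has {2,6}; region has {2,3,4,6} → only 5 remains.
(3,5) = 4: row 3 has {1,2,3,5}; col 5 has {1,2,5,6}; region has {1,2,3,5} → only 4 remains.
(4,1) = 1: row 4 has {2,3,4,5,6}; col 1 has {2,5,6}; region has {2,3,4,5,6} → only 1 remains.
(5,2) = 3: row 5 has {1,2,5,6}; col 2 has {1,2,4,6}; region has {1,2,5,6} → only 3 remains.
(5,4) = 4: row 5 has {1,2,3,5,6}; col 4 has {2,5}; region has {1,2,3,5,6} → only 4 remains.
(6,4) = 3: row 6 has {1,2,6}; col 4 has {2,4,5}; region has {1,2,6} → only 3 remains.
(1,4) = 1: row 1 has {2,6}; col 4 has {2,3,4,5}; region has {2,6} → only 1 remains.
(1,5) = 3: row 1 has {1,2,6}; col 5 has {1,2,4,5,6}; region has {1,2,6} → only 3 remains.
(2,2) = 5: row 2 has {1,2,6}; col 2 has {1,2,3,4,6}; region has {1,2,6} → only 5 remains.
(2,3) = 4: row 2 has {1,2,5,6}; col 3 has {1,2,3,6}; region has {1,2,5,6} → only 4 remains.
(3,4) = 6: row 3 has {1,2,3,4,5}; col 4 has {1,2,3,4,5}; region has {1,2,3,4,5} → only 6 remains.
(6,3) = 5: row 6 has {1,2,3,6}; col 3 has {1,2,3,4,6}; region has {1,2,3,6} → only 5 remains.
(6,6) = 4: row 6 has {1,2,3,5,6}; col 6 has {1,2,3,6}; region has {1,2,3,5,6} → only 4 remains.
(1,1) = 4: row 1 has {1,2,3,6}; col 1 has {1,2,5,6}; region has {1,2,3,6} → only 4 remains.

4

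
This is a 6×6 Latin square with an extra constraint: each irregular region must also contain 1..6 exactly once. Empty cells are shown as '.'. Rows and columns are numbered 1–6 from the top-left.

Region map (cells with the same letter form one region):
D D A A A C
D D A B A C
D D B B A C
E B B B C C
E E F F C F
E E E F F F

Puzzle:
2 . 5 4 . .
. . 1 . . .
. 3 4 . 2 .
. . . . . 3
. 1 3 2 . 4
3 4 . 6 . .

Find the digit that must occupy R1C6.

R1C2 = 6: row 1 has {2,4,5}; col 2 has {1,3,4}; region has {2,3} → only 6 remains.
R1C5 = 3: row 1 has {2,4,5,6}; col 5 has {2}; region has {1,2,4,5} → only 3 remains.
R1C6 = 1: row 1 has {2,3,4,5,6}; col 6 has {3,4}; region has {3} → only 1 remains.

1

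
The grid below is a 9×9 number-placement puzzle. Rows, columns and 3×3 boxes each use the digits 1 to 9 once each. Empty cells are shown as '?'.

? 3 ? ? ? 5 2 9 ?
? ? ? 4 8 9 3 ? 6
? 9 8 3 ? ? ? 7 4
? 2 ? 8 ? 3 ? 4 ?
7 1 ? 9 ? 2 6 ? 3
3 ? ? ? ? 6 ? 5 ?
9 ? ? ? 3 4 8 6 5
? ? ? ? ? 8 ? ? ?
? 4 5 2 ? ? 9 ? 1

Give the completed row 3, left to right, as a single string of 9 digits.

698321574

row 1, column 9 = 8 (sole candidate).
row 2, column 8 = 1 (sole candidate).
row 3, column 6 = 1: row 3 has {3,4,7,8,9}; col 6 has {2,3,4,5,6,8,9}; box has {3,4,5,8,9} → only 1 remains.
row 3, column 7 = 5: row 3 has {1,3,4,7,8,9}; col 7 has {2,3,6,8,9}; box has {1,2,3,4,6,7,8,9} → only 5 remains.
row 5, column 3 = 4 (sole candidate).
row 5, column 5 = 5 (sole candidate).
row 5, column 8 = 8 (sole candidate).
row 6, column 2 = 8 (sole candidate).
row 6, column 3 = 9 (sole candidate).
row 7, column 2 = 7 (sole candidate).
row 7, column 4 = 1 (sole candidate).
row 8, column 2 = 6 (sole candidate).
row 9, column 1 = 8 (sole candidate).
row 9, column 6 = 7 (sole candidate).
row 9, column 8 = 3 (sole candidate).
row 2, column 2 = 5 (sole candidate).
row 4, column 3 = 6 (sole candidate).
row 6, column 4 = 7 (sole candidate).
row 6, column 7 = 1 (sole candidate).
row 6, column 9 = 2 (sole candidate).
row 7, column 3 = 2 (sole candidate).
row 8, column 1 = 1 (sole candidate).
row 8, column 3 = 3 (sole candidate).
row 8, column 4 = 5 (sole candidate).
row 8, column 5 = 9 (sole candidate).
row 8, column 8 = 2 (sole candidate).
row 8, column 9 = 7 (sole candidate).
row 9, column 5 = 6 (sole candidate).
row 1, column 4 = 6 (sole candidate).
row 1, column 5 = 7 (sole candidate).
row 2, column 1 = 2 (sole candidate).
row 2, column 3 = 7 (sole candidate).
row 3, column 1 = 6: row 3 has {1,3,4,5,7,8,9}; col 1 has {1,2,3,7,8,9}; box has {2,3,5,7,8,9} → only 6 remains.
row 3, column 5 = 2: row 3 has {1,3,4,5,6,7,8,9}; col 5 has {3,5,6,7,8,9}; box has {1,3,4,5,6,7,8,9} → only 2 remains.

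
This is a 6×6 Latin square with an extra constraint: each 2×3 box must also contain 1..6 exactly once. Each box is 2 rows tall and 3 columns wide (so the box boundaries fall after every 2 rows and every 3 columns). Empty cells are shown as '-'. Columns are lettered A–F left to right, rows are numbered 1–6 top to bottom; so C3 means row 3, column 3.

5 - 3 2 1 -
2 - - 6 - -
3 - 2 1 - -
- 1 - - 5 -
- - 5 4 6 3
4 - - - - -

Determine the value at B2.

F1 = 4: row 1 has {1,2,3,5}; col 6 has {3}; box has {1,2,6} → only 4 remains.
B2 = 4: row 2 has {2,6}; col 2 has {1}; box has {2,3,5} → only 4 remains.

4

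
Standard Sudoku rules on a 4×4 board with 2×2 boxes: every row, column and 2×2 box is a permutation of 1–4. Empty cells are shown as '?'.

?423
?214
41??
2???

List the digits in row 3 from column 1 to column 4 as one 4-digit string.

row 1, column 1 = 1 (sole candidate).
row 2, column 1 = 3 (sole candidate).
row 3, column 3 = 3: row 3 has {1,4}; col 3 has {1,2}; box has {} → only 3 remains.
row 3, column 4 = 2: row 3 has {1,3,4}; col 4 has {3,4}; box has {3} → only 2 remains.

4132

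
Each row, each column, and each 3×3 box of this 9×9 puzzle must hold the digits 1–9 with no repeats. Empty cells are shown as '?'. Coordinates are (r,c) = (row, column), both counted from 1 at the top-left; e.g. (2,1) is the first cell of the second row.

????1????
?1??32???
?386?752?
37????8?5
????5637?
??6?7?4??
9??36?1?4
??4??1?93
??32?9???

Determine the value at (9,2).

8

(3,1) = 4: row 3 has {2,3,5,6,7,8}; col 1 has {3,9}; box has {1,3,8} → only 4 remains.
(3,5) = 9: row 3 has {2,3,4,5,6,7,8}; col 5 has {1,3,5,6,7}; box has {1,2,3,6,7} → only 9 remains.
(3,9) = 1: row 3 has {2,3,4,5,6,7,8,9}; col 9 has {3,4,5}; box has {2,5} → only 1 remains.
(4,6) = 4: row 4 has {3,5,7,8}; col 6 has {1,2,6,7,9}; box has {5,6,7} → only 4 remains.
(6,8) = 1: row 6 has {4,6,7}; col 8 has {2,7,9}; box has {3,4,5,7,8} → only 1 remains.
(8,5) = 8: row 8 has {1,3,4,9}; col 5 has {1,3,5,6,7,9}; box has {1,2,3,6,9} → only 8 remains.
(9,5) = 4: row 9 has {2,3,9}; col 5 has {1,3,5,6,7,8,9}; box has {1,2,3,6,8,9} → only 4 remains.
(4,5) = 2: row 4 has {3,4,5,7,8}; col 5 has {1,3,4,5,6,7,8,9}; box has {4,5,6,7} → only 2 remains.
(4,8) = 6: row 4 has {2,3,4,5,7,8}; col 8 has {1,2,7,9}; box has {1,3,4,5,7,8} → only 6 remains.
(7,6) = 5: row 7 has {1,3,4,6,9}; col 6 has {1,2,4,6,7,9}; box has {1,2,3,4,6,8,9} → only 5 remains.
(7,8) = 8: row 7 has {1,3,4,5,6,9}; col 8 has {1,2,6,7,9}; box has {1,3,4,9} → only 8 remains.
(8,4) = 7: row 8 has {1,3,4,8,9}; col 4 has {2,3,6}; box has {1,2,3,4,5,6,8,9} → only 7 remains.
(9,8) = 5: row 9 has {2,3,4,9}; col 8 has {1,2,6,7,8,9}; box has {1,3,4,8,9} → only 5 remains.
(1,6) = 8: row 1 has {1}; col 6 has {1,2,4,5,6,7,9}; box has {1,2,3,6,7,9} → only 8 remains.
(2,8) = 4: row 2 has {1,2,3}; col 8 has {1,2,5,6,7,8,9}; box has {1,2,5} → only 4 remains.
(6,6) = 3: row 6 has {1,4,6,7}; col 6 has {1,2,4,5,6,7,8,9}; box has {2,4,5,6,7} → only 3 remains.
(7,2) = 2: row 7 has {1,3,4,5,6,8,9}; col 2 has {1,3,7}; box has {3,4,9} → only 2 remains.
(7,3) = 7: row 7 has {1,2,3,4,5,6,8,9}; col 3 has {3,4,6,8}; box has {2,3,4,9} → only 7 remains.
(1,8) = 3: row 1 has {1,8}; col 8 has {1,2,4,5,6,7,8,9}; box has {1,2,4,5} → only 3 remains.
(2,4) = 5: row 2 has {1,2,3,4}; col 4 has {2,3,6,7}; box has {1,2,3,6,7,8,9} → only 5 remains.
(1,4) = 4: row 1 has {1,3,8}; col 4 has {2,3,5,6,7}; box has {1,2,3,5,6,7,8,9} → only 4 remains.
(2,3) = 9: row 2 has {1,2,3,4,5}; col 3 has {3,4,6,7,8}; box has {1,3,4,8} → only 9 remains.
(4,3) = 1: row 4 has {2,3,4,5,6,7,8}; col 3 has {3,4,6,7,8,9}; box has {3,6,7} → only 1 remains.
(4,4) = 9: row 4 has {1,2,3,4,5,6,7,8}; col 4 has {2,3,4,5,6,7}; box has {2,3,4,5,6,7} → only 9 remains.
(5,3) = 2: row 5 has {3,5,6,7}; col 3 has {1,3,4,6,7,8,9}; box has {1,3,6,7} → only 2 remains.
(5,9) = 9: row 5 has {2,3,5,6,7}; col 9 has {1,3,4,5}; box has {1,3,4,5,6,7,8} → only 9 remains.
(6,4) = 8: row 6 has {1,3,4,6,7}; col 4 has {2,3,4,5,6,7,9}; box has {2,3,4,5,6,7,9} → only 8 remains.
(6,9) = 2: row 6 has {1,3,4,6,7,8}; col 9 has {1,3,4,5,9}; box has {1,3,4,5,6,7,8,9} → only 2 remains.
(1,3) = 5: row 1 has {1,3,4,8}; col 3 has {1,2,3,4,6,7,8,9}; box has {1,3,4,8,9} → only 5 remains.
(5,1) = 8: row 5 has {2,3,5,6,7,9}; col 1 has {3,4,9}; box has {1,2,3,6,7} → only 8 remains.
(5,2) = 4: row 5 has {2,3,5,6,7,8,9}; col 2 has {1,2,3,7}; box has {1,2,3,6,7,8} → only 4 remains.
(5,4) = 1: row 5 has {2,3,4,5,6,7,8,9}; col 4 has {2,3,4,5,6,7,8,9}; box has {2,3,4,5,6,7,8,9} → only 1 remains.
(6,1) = 5: row 6 has {1,2,3,4,6,7,8}; col 1 has {3,4,8,9}; box has {1,2,3,4,6,7,8} → only 5 remains.
(6,2) = 9: row 6 has {1,2,3,4,5,6,7,8}; col 2 has {1,2,3,4,7}; box has {1,2,3,4,5,6,7,8} → only 9 remains.
(8,1) = 6: row 8 has {1,3,4,7,8,9}; col 1 has {3,4,5,8,9}; box has {2,3,4,7,9} → only 6 remains.
(8,2) = 5: row 8 has {1,3,4,6,7,8,9}; col 2 has {1,2,3,4,7,9}; box has {2,3,4,6,7,9} → only 5 remains.
(8,7) = 2: row 8 has {1,3,4,5,6,7,8,9}; col 7 has {1,3,4,5,8}; box has {1,3,4,5,8,9} → only 2 remains.
(9,1) = 1: row 9 has {2,3,4,5,9}; col 1 has {3,4,5,6,8,9}; box has {2,3,4,5,6,7,9} → only 1 remains.
(9,2) = 8: row 9 has {1,2,3,4,5,9}; col 2 has {1,2,3,4,5,7,9}; box has {1,2,3,4,5,6,7,9} → only 8 remains.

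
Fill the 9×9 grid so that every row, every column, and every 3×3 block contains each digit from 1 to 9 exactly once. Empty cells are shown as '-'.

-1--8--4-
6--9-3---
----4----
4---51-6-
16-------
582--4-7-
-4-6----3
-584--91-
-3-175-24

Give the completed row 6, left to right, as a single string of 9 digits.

582364179

row 6, column 4 = 3: row 6 has {2,4,5,7,8}; col 4 has {1,4,6,9}; box has {1,4,5} → only 3 remains.
row 6, column 7 = 1: row 6 has {2,3,4,5,7,8}; col 7 has {9}; box has {6,7} → only 1 remains.
row 6, column 9 = 9: row 6 has {1,2,3,4,5,7,8}; col 9 has {3,4}; box has {1,6,7} → only 9 remains.
row 8, column 6 = 2 (sole candidate).
row 9, column 1 = 9 (sole candidate).
row 9, column 3 = 6 (sole candidate).
row 9, column 7 = 8 (sole candidate).
row 6, column 5 = 6: row 6 has {1,2,3,4,5,7,8,9}; col 5 has {4,5,7,8}; box has {1,3,4,5} → only 6 remains.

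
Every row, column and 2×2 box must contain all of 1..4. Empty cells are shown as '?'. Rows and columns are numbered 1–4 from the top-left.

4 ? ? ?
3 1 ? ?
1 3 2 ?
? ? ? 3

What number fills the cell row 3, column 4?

4

row 1, column 2 = 2: row 1 has {4}; col 2 has {1,3}; box has {1,3,4} → only 2 remains.
row 1, column 4 = 1: row 1 has {2,4}; col 4 has {3}; box has {} → only 1 remains.
row 2, column 3 = 4: row 2 has {1,3}; col 3 has {2}; box has {1} → only 4 remains.
row 2, column 4 = 2: row 2 has {1,3,4}; col 4 has {1,3}; box has {1,4} → only 2 remains.
row 3, column 4 = 4: row 3 has {1,2,3}; col 4 has {1,2,3}; box has {2,3} → only 4 remains.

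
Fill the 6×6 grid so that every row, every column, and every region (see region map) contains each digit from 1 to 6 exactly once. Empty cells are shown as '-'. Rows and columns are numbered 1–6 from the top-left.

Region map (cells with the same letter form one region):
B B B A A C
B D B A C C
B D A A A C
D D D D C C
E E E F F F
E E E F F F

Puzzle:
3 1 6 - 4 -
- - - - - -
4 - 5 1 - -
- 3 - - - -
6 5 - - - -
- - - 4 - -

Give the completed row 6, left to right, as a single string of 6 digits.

row 1, column 4 = 2 (sole candidate).
row 1, column 6 = 5 (sole candidate).
row 2, column 3 = 2 (sole candidate).
row 5, column 4 = 3 (sole candidate).
row 6, column 2 = 2: row 6 has {4}; col 2 has {1,3,5}; region has {5,6} → only 2 remains.
row 2, column 1 = 5 (sole candidate).
row 2, column 4 = 6 (sole candidate).
row 3, column 2 = 6 (sole candidate).
row 3, column 5 = 3 (sole candidate).
row 3, column 6 = 2 (sole candidate).
row 4, column 4 = 5 (sole candidate).
row 5, column 6 = 1 (sole candidate).
row 6, column 1 = 1: row 6 has {2,4}; col 1 has {3,4,5,6}; region has {2,5,6} → only 1 remains.
row 6, column 3 = 3: row 6 has {1,2,4}; col 3 has {2,5,6}; region has {1,2,5,6} → only 3 remains.
row 6, column 6 = 6: row 6 has {1,2,3,4}; col 6 has {1,2,5}; region has {1,3,4} → only 6 remains.
row 2, column 2 = 4 (sole candidate).
row 2, column 5 = 1 (sole candidate).
row 2, column 6 = 3 (sole candidate).
row 4, column 1 = 2 (sole candidate).
row 4, column 3 = 1 (sole candidate).
row 4, column 5 = 6 (sole candidate).
row 4, column 6 = 4 (sole candidate).
row 5, column 3 = 4 (sole candidate).
row 5, column 5 = 2 (sole candidate).
row 6, column 5 = 5: row 6 has {1,2,3,4,6}; col 5 has {1,2,3,4,6}; region has {1,2,3,4,6} → only 5 remains.

123456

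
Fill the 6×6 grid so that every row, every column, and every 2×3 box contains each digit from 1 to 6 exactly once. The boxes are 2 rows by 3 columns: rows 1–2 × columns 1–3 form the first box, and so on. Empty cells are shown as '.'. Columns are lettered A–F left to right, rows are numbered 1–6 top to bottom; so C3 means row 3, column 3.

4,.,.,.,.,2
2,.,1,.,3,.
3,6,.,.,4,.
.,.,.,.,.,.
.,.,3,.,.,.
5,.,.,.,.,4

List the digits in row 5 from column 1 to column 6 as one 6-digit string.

643125

B2 = 5 (sole candidate).
F2 = 6 (sole candidate).
A4 = 1 (sole candidate).
A5 = 6: row 5 has {3}; col 1 has {1,2,3,4,5}; box has {3,5} → only 6 remains.
C6 = 2 (sole candidate).
B1 = 3 (sole candidate).
C1 = 6 (sole candidate).
D2 = 4 (sole candidate).
C3 = 5 (sole candidate).
F3 = 1 (sole candidate).
C4 = 4 (sole candidate).
F5 = 5: row 5 has {3,6}; col 6 has {1,2,4,6}; box has {4} → only 5 remains.
B6 = 1 (sole candidate).
E6 = 6 (sole candidate).
D3 = 2 (sole candidate).
B4 = 2 (sole candidate).
E4 = 5 (sole candidate).
F4 = 3 (sole candidate).
B5 = 4: row 5 has {3,5,6}; col 2 has {1,2,3,5,6}; box has {1,2,3,5,6} → only 4 remains.
D5 = 1: row 5 has {3,4,5,6}; col 4 has {2,4}; box has {4,5,6} → only 1 remains.
E5 = 2: row 5 has {1,3,4,5,6}; col 5 has {3,4,5,6}; box has {1,4,5,6} → only 2 remains.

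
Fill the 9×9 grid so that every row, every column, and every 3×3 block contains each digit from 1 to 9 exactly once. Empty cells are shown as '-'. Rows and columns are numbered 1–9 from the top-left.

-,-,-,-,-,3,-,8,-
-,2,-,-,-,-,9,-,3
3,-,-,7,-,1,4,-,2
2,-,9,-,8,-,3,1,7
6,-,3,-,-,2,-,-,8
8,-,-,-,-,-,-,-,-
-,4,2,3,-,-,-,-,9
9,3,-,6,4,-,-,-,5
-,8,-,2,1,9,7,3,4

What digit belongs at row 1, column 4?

5

row 4, column 2 = 5: row 4 has {1,2,3,7,8,9}; col 2 has {2,3,4,8}; box has {2,3,6,8,9} → only 5 remains.
row 4, column 4 = 4: row 4 has {1,2,3,5,7,8,9}; col 4 has {2,3,6,7}; box has {2,8} → only 4 remains.
row 4, column 6 = 6: row 4 has {1,2,3,4,5,7,8,9}; col 6 has {1,2,3,9}; box has {2,4,8} → only 6 remains.
row 5, column 7 = 5: row 5 has {2,3,6,8}; col 7 has {3,4,7,9}; box has {1,3,7,8} → only 5 remains.
row 6, column 9 = 6: row 6 has {8}; col 9 has {2,3,4,5,7,8,9}; box has {1,3,5,7,8} → only 6 remains.
row 7, column 8 = 6: row 7 has {2,3,4,9}; col 8 has {1,3,8}; box has {3,4,5,7,9} → only 6 remains.
row 8, column 8 = 2: row 8 has {3,4,5,6,9}; col 8 has {1,3,6,8}; box has {3,4,5,6,7,9} → only 2 remains.
row 9, column 1 = 5: row 9 has {1,2,3,4,7,8,9}; col 1 has {2,3,6,8,9}; box has {2,3,4,8,9} → only 5 remains.
row 9, column 3 = 6: row 9 has {1,2,3,4,5,7,8,9}; col 3 has {2,3,9}; box has {2,3,4,5,8,9} → only 6 remains.
row 1, column 9 = 1: row 1 has {3,8}; col 9 has {2,3,4,5,6,7,8,9}; box has {2,3,4,8,9} → only 1 remains.
row 3, column 8 = 5: row 3 has {1,2,3,4,7}; col 8 has {1,2,3,6,8}; box has {1,2,3,4,8,9} → only 5 remains.
row 6, column 7 = 2: row 6 has {6,8}; col 7 has {3,4,5,7,9}; box has {1,3,5,6,7,8} → only 2 remains.
row 1, column 7 = 6: row 1 has {1,3,8}; col 7 has {2,3,4,5,7,9}; box has {1,2,3,4,5,8,9} → only 6 remains.
row 2, column 8 = 7: row 2 has {2,3,9}; col 8 has {1,2,3,5,6,8}; box has {1,2,3,4,5,6,8,9} → only 7 remains.
row 3, column 3 = 8: row 3 has {1,2,3,4,5,7}; col 3 has {2,3,6,9}; box has {2,3} → only 8 remains.
row 1, column 5 = 2: in row 1, 2 can only go here (every other open cell in that row sees a 2).
row 2, column 5 = 6: in row 2, 6 can only go here (every other open cell in that row sees a 6).
row 3, column 5 = 9: row 3 has {1,2,3,4,5,7,8}; col 5 has {1,2,4,6,8}; box has {1,2,3,6,7} → only 9 remains.
row 5, column 5 = 7: row 5 has {2,3,5,6,8}; col 5 has {1,2,4,6,8,9}; box has {2,4,6,8} → only 7 remains.
row 6, column 6 = 5: row 6 has {2,6,8}; col 6 has {1,2,3,6,9}; box has {2,4,6,7,8} → only 5 remains.
row 7, column 5 = 5: row 7 has {2,3,4,6,9}; col 5 has {1,2,4,6,7,8,9}; box has {1,2,3,4,6,9} → only 5 remains.
row 1, column 4 = 5: row 1 has {1,2,3,6,8}; col 4 has {2,3,4,6,7}; box has {1,2,3,6,7,9} → only 5 remains.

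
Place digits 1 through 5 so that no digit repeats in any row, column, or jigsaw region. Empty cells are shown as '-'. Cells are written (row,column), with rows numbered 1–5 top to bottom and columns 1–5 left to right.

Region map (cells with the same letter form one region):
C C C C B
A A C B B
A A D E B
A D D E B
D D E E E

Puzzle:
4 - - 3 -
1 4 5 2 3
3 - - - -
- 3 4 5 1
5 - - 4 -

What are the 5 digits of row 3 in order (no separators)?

(1,5) = 5: row 1 has {3,4}; col 5 has {1,3}; region has {1,2,3} → only 5 remains.
(3,4) = 1: row 3 has {3}; col 4 has {2,3,4,5}; region has {4,5} → only 1 remains.
(3,5) = 4: row 3 has {1,3}; col 5 has {1,3,5}; region has {1,2,3,5} → only 4 remains.
(4,1) = 2: row 4 has {1,3,4,5}; col 1 has {1,3,4,5}; region has {1,3,4} → only 2 remains.
(5,5) = 2: row 5 has {4,5}; col 5 has {1,3,4,5}; region has {1,4,5} → only 2 remains.
(3,2) = 5: row 3 has {1,3,4}; col 2 has {3,4}; region has {1,2,3,4} → only 5 remains.
(3,3) = 2: row 3 has {1,3,4,5}; col 3 has {4,5}; region has {3,4,5} → only 2 remains.

35214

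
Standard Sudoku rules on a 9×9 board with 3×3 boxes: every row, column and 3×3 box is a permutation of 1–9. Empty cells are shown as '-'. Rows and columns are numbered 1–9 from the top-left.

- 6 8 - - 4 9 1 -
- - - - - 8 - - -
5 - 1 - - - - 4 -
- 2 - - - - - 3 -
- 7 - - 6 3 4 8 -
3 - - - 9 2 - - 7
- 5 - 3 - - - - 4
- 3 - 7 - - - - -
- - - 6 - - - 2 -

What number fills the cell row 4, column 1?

row 3, column 2 = 9: row 3 has {1,4,5}; col 2 has {2,3,5,6,7}; box has {1,5,6,8} → only 9 remains.
row 3, column 4 = 2: row 3 has {1,4,5,9}; col 4 has {3,6,7}; box has {4,8} → only 2 remains.
row 1, column 4 = 5: row 1 has {1,4,6,8,9}; col 4 has {2,3,6,7}; box has {2,4,8} → only 5 remains.
row 2, column 2 = 4: row 2 has {8}; col 2 has {2,3,5,6,7,9}; box has {1,5,6,8,9} → only 4 remains.
row 5, column 4 = 1: row 5 has {3,4,6,7,8}; col 4 has {2,3,5,6,7}; box has {2,3,6,9} → only 1 remains.
row 2, column 4 = 9: row 2 has {4,8}; col 4 has {1,2,3,5,6,7}; box has {2,4,5,8} → only 9 remains.
row 5, column 1 = 9: row 5 has {1,3,4,6,7,8}; col 1 has {3,5}; box has {2,3,7} → only 9 remains.
row 5, column 3 = 5: row 5 has {1,3,4,6,7,8,9}; col 3 has {1,8}; box has {2,3,7,9} → only 5 remains.
row 5, column 9 = 2: row 5 has {1,3,4,5,6,7,8,9}; col 9 has {4,7}; box has {3,4,7,8} → only 2 remains.
row 1, column 9 = 3: row 1 has {1,4,5,6,8,9}; col 9 has {2,4,7}; box has {1,4,9} → only 3 remains.
row 1, column 5 = 7: row 1 has {1,3,4,5,6,8,9}; col 5 has {6,9}; box has {2,4,5,8,9} → only 7 remains.
row 3, column 5 = 3: row 3 has {1,2,4,5,9}; col 5 has {6,7,9}; box has {2,4,5,7,8,9} → only 3 remains.
row 3, column 6 = 6: row 3 has {1,2,3,4,5,9}; col 6 has {2,3,4,8}; box has {2,3,4,5,7,8,9} → only 6 remains.
row 3, column 9 = 8: row 3 has {1,2,3,4,5,6,9}; col 9 has {2,3,4,7}; box has {1,3,4,9} → only 8 remains.
row 1, column 1 = 2: row 1 has {1,3,4,5,6,7,8,9}; col 1 has {3,5,9}; box has {1,4,5,6,8,9} → only 2 remains.
row 2, column 1 = 7: row 2 has {4,8,9}; col 1 has {2,3,5,9}; box has {1,2,4,5,6,8,9} → only 7 remains.
row 2, column 3 = 3: row 2 has {4,7,8,9}; col 3 has {1,5,8}; box has {1,2,4,5,6,7,8,9} → only 3 remains.
row 2, column 5 = 1: row 2 has {3,4,7,8,9}; col 5 has {3,6,7,9}; box has {2,3,4,5,6,7,8,9} → only 1 remains.
row 3, column 7 = 7: row 3 has {1,2,3,4,5,6,8,9}; col 7 has {4,9}; box has {1,3,4,8,9} → only 7 remains.
row 2, column 7 = 2: in row 2, 2 can only go here (every other open cell in that row sees a 2).
row 4, column 6 = 7: in row 4, 7 can only go here (every other open cell in that row sees a 7).
row 4, column 9 = 9: in row 4, 9 can only go here (every other open cell in that row sees a 9).
row 9, column 7 = 3: in row 9, 3 can only go here (every other open cell in that row sees a 3).
row 9, column 3 = 7: in row 9, 7 can only go here (every other open cell in that row sees a 7).
row 7, column 8 = 7: in row 7, 7 can only go here (every other open cell in that row sees a 7).
row 9, column 6 = 9: in row 9, 9 can only go here (every other open cell in that row sees a 9).
row 7, column 6 = 1: row 7 has {3,4,5,7}; col 6 has {2,3,4,6,7,8,9}; box has {3,6,7,9} → only 1 remains.
row 8, column 6 = 5: row 8 has {3,7}; col 6 has {1,2,3,4,6,7,8,9}; box has {1,3,6,7,9} → only 5 remains.
row 7, column 3 = 9: in row 7, 9 can only go here (every other open cell in that row sees a 9).
row 7, column 5 = 2: in row 7, 2 can only go here (every other open cell in that row sees a 2).
row 8, column 3 = 2: in row 8, 2 can only go here (every other open cell in that row sees a 2).
row 8, column 8 = 9: in row 8, 9 can only go here (every other open cell in that row sees a 9).
row 9, column 9 = 5: in row 9, 5 can only go here (every other open cell in that row sees a 5).
row 2, column 9 = 6: row 2 has {1,2,3,4,7,8,9}; col 9 has {2,3,4,5,7,8,9}; box has {1,2,3,4,7,8,9} → only 6 remains.
row 8, column 9 = 1: row 8 has {2,3,5,7,9}; col 9 has {2,3,4,5,6,7,8,9}; box has {2,3,4,5,7,9} → only 1 remains.
row 2, column 8 = 5: row 2 has {1,2,3,4,6,7,8,9}; col 8 has {1,2,3,4,7,8,9}; box has {1,2,3,4,6,7,8,9} → only 5 remains.
row 6, column 8 = 6: row 6 has {2,3,7,9}; col 8 has {1,2,3,4,5,7,8,9}; box has {2,3,4,7,8,9} → only 6 remains.
row 6, column 3 = 4: row 6 has {2,3,6,7,9}; col 3 has {1,2,3,5,7,8,9}; box has {2,3,5,7,9} → only 4 remains.
row 6, column 4 = 8: row 6 has {2,3,4,6,7,9}; col 4 has {1,2,3,5,6,7,9}; box has {1,2,3,6,7,9} → only 8 remains.
row 4, column 3 = 6: row 4 has {2,3,7,9}; col 3 has {1,2,3,4,5,7,8,9}; box has {2,3,4,5,7,9} → only 6 remains.
row 4, column 4 = 4: row 4 has {2,3,6,7,9}; col 4 has {1,2,3,5,6,7,8,9}; box has {1,2,3,6,7,8,9} → only 4 remains.
row 4, column 5 = 5: row 4 has {2,3,4,6,7,9}; col 5 has {1,2,3,6,7,9}; box has {1,2,3,4,6,7,8,9} → only 5 remains.
row 4, column 7 = 1: row 4 has {2,3,4,5,6,7,9}; col 7 has {2,3,4,7,9}; box has {2,3,4,6,7,8,9} → only 1 remains.
row 6, column 2 = 1: row 6 has {2,3,4,6,7,8,9}; col 2 has {2,3,4,5,6,7,9}; box has {2,3,4,5,6,7,9} → only 1 remains.
row 6, column 7 = 5: row 6 has {1,2,3,4,6,7,8,9}; col 7 has {1,2,3,4,7,9}; box has {1,2,3,4,6,7,8,9} → only 5 remains.
row 9, column 2 = 8: row 9 has {2,3,5,6,7,9}; col 2 has {1,2,3,4,5,6,7,9}; box has {2,3,5,7,9} → only 8 remains.
row 9, column 5 = 4: row 9 has {2,3,5,6,7,8,9}; col 5 has {1,2,3,5,6,7,9}; box has {1,2,3,5,6,7,9} → only 4 remains.
row 4, column 1 = 8: row 4 has {1,2,3,4,5,6,7,9}; col 1 has {2,3,5,7,9}; box has {1,2,3,4,5,6,7,9} → only 8 remains.

8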